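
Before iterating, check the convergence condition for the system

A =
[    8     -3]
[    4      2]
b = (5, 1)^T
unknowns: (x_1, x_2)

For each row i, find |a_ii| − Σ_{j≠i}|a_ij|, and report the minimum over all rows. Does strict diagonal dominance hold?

-2

row 1: |8| − (3) = 5
row 2: |2| − (4) = -2
minimum over rows = -2 → not strictly diagonally dominant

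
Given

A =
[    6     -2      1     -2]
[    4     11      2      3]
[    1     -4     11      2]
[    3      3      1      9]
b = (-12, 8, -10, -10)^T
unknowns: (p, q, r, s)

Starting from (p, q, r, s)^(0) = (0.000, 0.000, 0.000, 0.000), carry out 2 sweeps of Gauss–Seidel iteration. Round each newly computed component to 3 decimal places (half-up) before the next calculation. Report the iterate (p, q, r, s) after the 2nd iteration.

Iteration 1:
  p = (-12 - (-2)·0.000 - (1)·0.000 - (-2)·0.000) / (6) = -2.000
  q = (8 - (4)·-2.000 - (2)·0.000 - (3)·0.000) / (11) = 1.455
  r = (-10 - (1)·-2.000 - (-4)·1.455 - (2)·0.000) / (11) = -0.198
  s = (-10 - (3)·-2.000 - (3)·1.455 - (1)·-0.198) / (9) = -0.907
Iteration 2:
  p = (-12 - (-2)·1.455 - (1)·-0.198 - (-2)·-0.907) / (6) = -1.784
  q = (8 - (4)·-1.784 - (2)·-0.198 - (3)·-0.907) / (11) = 1.659
  r = (-10 - (1)·-1.784 - (-4)·1.659 - (2)·-0.907) / (11) = 0.021
  s = (-10 - (3)·-1.784 - (3)·1.659 - (1)·0.021) / (9) = -1.072

(-1.784, 1.659, 0.021, -1.072)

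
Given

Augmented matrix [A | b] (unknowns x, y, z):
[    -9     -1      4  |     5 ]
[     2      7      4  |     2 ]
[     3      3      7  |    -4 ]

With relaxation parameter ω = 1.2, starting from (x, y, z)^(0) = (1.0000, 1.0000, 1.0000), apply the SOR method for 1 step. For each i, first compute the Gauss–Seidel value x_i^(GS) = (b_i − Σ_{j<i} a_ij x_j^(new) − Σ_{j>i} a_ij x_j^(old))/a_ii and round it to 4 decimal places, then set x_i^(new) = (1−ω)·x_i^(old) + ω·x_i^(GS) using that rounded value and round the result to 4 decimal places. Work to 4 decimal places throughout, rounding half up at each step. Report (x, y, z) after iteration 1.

Iteration 1:
  x: GS value = (5 - (-1)·1.0000 - (4)·1.0000) / (-9) = -0.2222;  x ← (1−ω)·1.0000 + ω·-0.2222 = -0.4666
  y: GS value = (2 - (2)·-0.4666 - (4)·1.0000) / (7) = -0.1524;  y ← (1−ω)·1.0000 + ω·-0.1524 = -0.3829
  z: GS value = (-4 - (3)·-0.4666 - (3)·-0.3829) / (7) = -0.2074;  z ← (1−ω)·1.0000 + ω·-0.2074 = -0.4489

(-0.4666, -0.3829, -0.4489)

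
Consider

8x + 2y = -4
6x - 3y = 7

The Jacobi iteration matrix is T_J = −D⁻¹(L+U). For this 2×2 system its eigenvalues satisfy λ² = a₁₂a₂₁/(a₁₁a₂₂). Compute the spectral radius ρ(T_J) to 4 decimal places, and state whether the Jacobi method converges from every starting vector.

0.7071

a₁₂a₂₁/(a₁₁a₂₂) = (2)·(6) / ((8)·(-3)) = -0.500000
ρ = √|-0.500000| = √0.500000 = 0.7071
ρ < 1, so Jacobi converges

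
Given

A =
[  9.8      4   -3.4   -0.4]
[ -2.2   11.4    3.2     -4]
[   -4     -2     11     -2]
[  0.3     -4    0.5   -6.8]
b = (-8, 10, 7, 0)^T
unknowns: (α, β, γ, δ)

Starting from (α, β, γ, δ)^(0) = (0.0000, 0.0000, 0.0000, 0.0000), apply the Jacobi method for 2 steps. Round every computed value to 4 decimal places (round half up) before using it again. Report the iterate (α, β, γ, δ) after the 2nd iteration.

(-0.9536, 0.5410, 0.4990, -0.5052)

Iteration 1:
  α = (-8 - (4)·0.0000 - (-3.4)·0.0000 - (-0.4)·0.0000) / (9.8) = -0.8163
  β = (10 - (-2.2)·0.0000 - (3.2)·0.0000 - (-4)·0.0000) / (11.4) = 0.8772
  γ = (7 - (-4)·0.0000 - (-2)·0.0000 - (-2)·0.0000) / (11) = 0.6364
  δ = (0 - (0.3)·0.0000 - (-4)·0.0000 - (0.5)·0.0000) / (-6.8) = 0.0000
Iteration 2:
  α = (-8 - (4)·0.8772 - (-3.4)·0.6364 - (-0.4)·0.0000) / (9.8) = -0.9536
  β = (10 - (-2.2)·-0.8163 - (3.2)·0.6364 - (-4)·0.0000) / (11.4) = 0.5410
  γ = (7 - (-4)·-0.8163 - (-2)·0.8772 - (-2)·0.0000) / (11) = 0.4990
  δ = (0 - (0.3)·-0.8163 - (-4)·0.8772 - (0.5)·0.6364) / (-6.8) = -0.5052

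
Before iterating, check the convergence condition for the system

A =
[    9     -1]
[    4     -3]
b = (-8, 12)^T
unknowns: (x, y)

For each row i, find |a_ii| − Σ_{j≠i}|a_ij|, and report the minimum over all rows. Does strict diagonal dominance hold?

row 1: |9| − (1) = 8
row 2: |-3| − (4) = -1
minimum over rows = -1 → not strictly diagonally dominant

-1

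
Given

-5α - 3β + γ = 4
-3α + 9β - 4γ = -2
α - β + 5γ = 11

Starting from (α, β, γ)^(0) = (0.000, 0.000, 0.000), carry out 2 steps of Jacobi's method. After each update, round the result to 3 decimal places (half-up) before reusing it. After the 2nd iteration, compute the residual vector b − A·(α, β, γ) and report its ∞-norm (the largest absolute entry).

Iteration 1:
  α = (4 - (-3)·0.000 - (1)·0.000) / (-5) = -0.800
  β = (-2 - (-3)·0.000 - (-4)·0.000) / (9) = -0.222
  γ = (11 - (1)·0.000 - (-1)·0.000) / (5) = 2.200
Iteration 2:
  α = (4 - (-3)·-0.222 - (1)·2.200) / (-5) = -0.227
  β = (-2 - (-3)·-0.800 - (-4)·2.200) / (9) = 0.489
  γ = (11 - (1)·-0.800 - (-1)·-0.222) / (5) = 2.316
Residual b − A·x = (2.016, 2.182, 0.136); ∞-norm = 2.182

2.182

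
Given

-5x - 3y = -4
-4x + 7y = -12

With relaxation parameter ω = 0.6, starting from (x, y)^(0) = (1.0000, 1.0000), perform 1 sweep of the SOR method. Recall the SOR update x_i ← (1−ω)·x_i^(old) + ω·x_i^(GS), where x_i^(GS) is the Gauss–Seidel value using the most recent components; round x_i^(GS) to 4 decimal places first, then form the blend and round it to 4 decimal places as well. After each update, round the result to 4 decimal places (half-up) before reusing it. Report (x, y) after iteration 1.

(0.5200, -0.4503)

Iteration 1:
  x: GS value = (-4 - (-3)·1.0000) / (-5) = 0.2000;  x ← (1−ω)·1.0000 + ω·0.2000 = 0.5200
  y: GS value = (-12 - (-4)·0.5200) / (7) = -1.4171;  y ← (1−ω)·1.0000 + ω·-1.4171 = -0.4503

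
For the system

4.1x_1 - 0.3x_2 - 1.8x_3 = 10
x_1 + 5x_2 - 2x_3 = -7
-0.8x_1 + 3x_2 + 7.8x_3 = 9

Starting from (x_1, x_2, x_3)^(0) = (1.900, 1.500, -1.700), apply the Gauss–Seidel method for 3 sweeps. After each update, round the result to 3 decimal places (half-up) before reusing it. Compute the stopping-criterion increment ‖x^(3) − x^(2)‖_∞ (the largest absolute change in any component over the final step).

Iteration 1:
  x_1 = (10 - (-0.3)·1.500 - (-1.8)·-1.700) / (4.1) = 1.802
  x_2 = (-7 - (1)·1.802 - (-2)·-1.700) / (5) = -2.440
  x_3 = (9 - (-0.8)·1.802 - (3)·-2.440) / (7.8) = 2.277
Iteration 2:
  x_1 = (10 - (-0.3)·-2.440 - (-1.8)·2.277) / (4.1) = 3.260
  x_2 = (-7 - (1)·3.260 - (-2)·2.277) / (5) = -1.141
  x_3 = (9 - (-0.8)·3.260 - (3)·-1.141) / (7.8) = 1.927
Iteration 3:
  x_1 = (10 - (-0.3)·-1.141 - (-1.8)·1.927) / (4.1) = 3.202
  x_2 = (-7 - (1)·3.202 - (-2)·1.927) / (5) = -1.270
  x_3 = (9 - (-0.8)·3.202 - (3)·-1.270) / (7.8) = 1.971
Change: (-0.058, -0.129, 0.044) → max |·| = 0.129

0.129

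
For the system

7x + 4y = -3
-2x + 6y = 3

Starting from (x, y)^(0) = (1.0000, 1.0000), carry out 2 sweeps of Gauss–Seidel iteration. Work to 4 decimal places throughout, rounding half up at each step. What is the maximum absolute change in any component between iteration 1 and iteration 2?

Iteration 1:
  x = (-3 - (4)·1.0000) / (7) = -1.0000
  y = (3 - (-2)·-1.0000) / (6) = 0.1667
Iteration 2:
  x = (-3 - (4)·0.1667) / (7) = -0.5238
  y = (3 - (-2)·-0.5238) / (6) = 0.3254
Change: (0.4762, 0.1587) → max |·| = 0.4762

0.4762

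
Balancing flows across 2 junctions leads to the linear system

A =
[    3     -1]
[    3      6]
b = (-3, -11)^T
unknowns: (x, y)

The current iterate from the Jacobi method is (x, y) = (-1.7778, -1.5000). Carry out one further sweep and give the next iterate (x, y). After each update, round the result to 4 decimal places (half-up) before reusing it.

(-1.5000, -0.9444)

One sweep:
  x = (-3 - (-1)·-1.5000) / (3) = -1.5000
  y = (-11 - (3)·-1.7778) / (6) = -0.9444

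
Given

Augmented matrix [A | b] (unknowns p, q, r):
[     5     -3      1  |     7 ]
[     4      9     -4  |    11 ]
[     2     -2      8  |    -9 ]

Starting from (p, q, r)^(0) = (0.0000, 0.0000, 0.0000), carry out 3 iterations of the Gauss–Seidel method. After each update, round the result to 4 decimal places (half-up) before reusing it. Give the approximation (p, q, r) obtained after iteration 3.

Iteration 1:
  p = (7 - (-3)·0.0000 - (1)·0.0000) / (5) = 1.4000
  q = (11 - (4)·1.4000 - (-4)·0.0000) / (9) = 0.6000
  r = (-9 - (2)·1.4000 - (-2)·0.6000) / (8) = -1.3250
Iteration 2:
  p = (7 - (-3)·0.6000 - (1)·-1.3250) / (5) = 2.0250
  q = (11 - (4)·2.0250 - (-4)·-1.3250) / (9) = -0.2667
  r = (-9 - (2)·2.0250 - (-2)·-0.2667) / (8) = -1.6979
Iteration 3:
  p = (7 - (-3)·-0.2667 - (1)·-1.6979) / (5) = 1.5796
  q = (11 - (4)·1.5796 - (-4)·-1.6979) / (9) = -0.2344
  r = (-9 - (2)·1.5796 - (-2)·-0.2344) / (8) = -1.5785

(1.5796, -0.2344, -1.5785)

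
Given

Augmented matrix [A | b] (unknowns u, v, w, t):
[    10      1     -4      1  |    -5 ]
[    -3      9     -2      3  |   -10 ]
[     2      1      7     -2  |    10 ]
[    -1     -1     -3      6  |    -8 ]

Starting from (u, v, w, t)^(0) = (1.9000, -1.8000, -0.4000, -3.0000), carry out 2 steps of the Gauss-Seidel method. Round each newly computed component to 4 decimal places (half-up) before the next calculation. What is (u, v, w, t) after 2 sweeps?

(-0.1023, -0.6396, 1.2415, -0.8362)

Iteration 1:
  u = (-5 - (1)·-1.8000 - (-4)·-0.4000 - (1)·-3.0000) / (10) = -0.1800
  v = (-10 - (-3)·-0.1800 - (-2)·-0.4000 - (3)·-3.0000) / (9) = -0.2600
  w = (10 - (2)·-0.1800 - (1)·-0.2600 - (-2)·-3.0000) / (7) = 0.6600
  t = (-8 - (-1)·-0.1800 - (-1)·-0.2600 - (-3)·0.6600) / (6) = -1.0767
Iteration 2:
  u = (-5 - (1)·-0.2600 - (-4)·0.6600 - (1)·-1.0767) / (10) = -0.1023
  v = (-10 - (-3)·-0.1023 - (-2)·0.6600 - (3)·-1.0767) / (9) = -0.6396
  w = (10 - (2)·-0.1023 - (1)·-0.6396 - (-2)·-1.0767) / (7) = 1.2415
  t = (-8 - (-1)·-0.1023 - (-1)·-0.6396 - (-3)·1.2415) / (6) = -0.8362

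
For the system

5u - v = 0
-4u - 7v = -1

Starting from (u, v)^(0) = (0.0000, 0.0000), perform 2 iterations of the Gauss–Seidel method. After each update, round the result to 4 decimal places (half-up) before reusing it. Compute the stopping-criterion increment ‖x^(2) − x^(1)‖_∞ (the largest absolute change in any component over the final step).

0.0286

Iteration 1:
  u = (0 - (-1)·0.0000) / (5) = 0.0000
  v = (-1 - (-4)·0.0000) / (-7) = 0.1429
Iteration 2:
  u = (0 - (-1)·0.1429) / (5) = 0.0286
  v = (-1 - (-4)·0.0286) / (-7) = 0.1265
Change: (0.0286, -0.0164) → max |·| = 0.0286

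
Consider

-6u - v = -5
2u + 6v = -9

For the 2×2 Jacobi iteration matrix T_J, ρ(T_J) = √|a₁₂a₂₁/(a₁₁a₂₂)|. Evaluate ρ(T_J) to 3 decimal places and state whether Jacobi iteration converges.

a₁₂a₂₁/(a₁₁a₂₂) = (-1)·(2) / ((-6)·(6)) = 0.055556
ρ = √|0.055556| = √0.055556 = 0.236
ρ < 1, so Jacobi converges

0.236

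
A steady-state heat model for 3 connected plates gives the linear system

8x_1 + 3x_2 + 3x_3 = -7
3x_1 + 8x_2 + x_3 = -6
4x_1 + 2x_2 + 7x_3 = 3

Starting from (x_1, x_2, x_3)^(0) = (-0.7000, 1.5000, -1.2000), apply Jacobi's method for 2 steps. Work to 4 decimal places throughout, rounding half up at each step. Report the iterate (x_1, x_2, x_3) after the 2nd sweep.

(-0.8984, -0.4297, 1.0893)

Iteration 1:
  x_1 = (-7 - (3)·1.5000 - (3)·-1.2000) / (8) = -0.9875
  x_2 = (-6 - (3)·-0.7000 - (1)·-1.2000) / (8) = -0.3375
  x_3 = (3 - (4)·-0.7000 - (2)·1.5000) / (7) = 0.4000
Iteration 2:
  x_1 = (-7 - (3)·-0.3375 - (3)·0.4000) / (8) = -0.8984
  x_2 = (-6 - (3)·-0.9875 - (1)·0.4000) / (8) = -0.4297
  x_3 = (3 - (4)·-0.9875 - (2)·-0.3375) / (7) = 1.0893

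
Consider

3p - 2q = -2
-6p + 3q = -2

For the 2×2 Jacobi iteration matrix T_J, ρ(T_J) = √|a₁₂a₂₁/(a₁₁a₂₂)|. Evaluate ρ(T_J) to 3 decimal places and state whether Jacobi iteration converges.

a₁₂a₂₁/(a₁₁a₂₂) = (-2)·(-6) / ((3)·(3)) = 1.333333
ρ = √|1.333333| = √1.333333 = 1.155
ρ > 1, so Jacobi diverges

1.155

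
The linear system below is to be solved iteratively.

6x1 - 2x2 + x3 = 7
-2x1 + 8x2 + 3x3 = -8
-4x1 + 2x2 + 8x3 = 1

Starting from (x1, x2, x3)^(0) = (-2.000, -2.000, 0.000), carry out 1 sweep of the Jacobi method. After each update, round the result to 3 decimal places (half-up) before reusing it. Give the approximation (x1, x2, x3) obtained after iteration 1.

Iteration 1:
  x1 = (7 - (-2)·-2.000 - (1)·0.000) / (6) = 0.500
  x2 = (-8 - (-2)·-2.000 - (3)·0.000) / (8) = -1.500
  x3 = (1 - (-4)·-2.000 - (2)·-2.000) / (8) = -0.375

(0.500, -1.500, -0.375)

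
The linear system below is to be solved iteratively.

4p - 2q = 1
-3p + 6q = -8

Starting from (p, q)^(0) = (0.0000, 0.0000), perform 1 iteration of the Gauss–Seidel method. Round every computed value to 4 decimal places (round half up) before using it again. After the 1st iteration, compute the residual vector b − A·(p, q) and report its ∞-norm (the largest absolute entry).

Iteration 1:
  p = (1 - (-2)·0.0000) / (4) = 0.2500
  q = (-8 - (-3)·0.2500) / (6) = -1.2083
Residual b − A·x = (-2.4166, -0.0002); ∞-norm = 2.4166

2.4166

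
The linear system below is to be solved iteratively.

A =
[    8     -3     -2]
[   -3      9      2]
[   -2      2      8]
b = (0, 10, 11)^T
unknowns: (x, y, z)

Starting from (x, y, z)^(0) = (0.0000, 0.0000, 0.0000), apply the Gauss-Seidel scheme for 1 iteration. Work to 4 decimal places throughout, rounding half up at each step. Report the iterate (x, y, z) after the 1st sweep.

(0.0000, 1.1111, 1.0972)

Iteration 1:
  x = (0 - (-3)·0.0000 - (-2)·0.0000) / (8) = 0.0000
  y = (10 - (-3)·0.0000 - (2)·0.0000) / (9) = 1.1111
  z = (11 - (-2)·0.0000 - (2)·1.1111) / (8) = 1.0972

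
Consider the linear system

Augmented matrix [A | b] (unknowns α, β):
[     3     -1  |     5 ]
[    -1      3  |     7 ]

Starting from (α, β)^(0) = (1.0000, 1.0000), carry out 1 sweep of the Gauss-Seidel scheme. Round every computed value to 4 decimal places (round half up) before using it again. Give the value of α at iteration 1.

2.0000

Iteration 1:
  α = (5 - (-1)·1.0000) / (3) = 2.0000
  β = (7 - (-1)·2.0000) / (3) = 3.0000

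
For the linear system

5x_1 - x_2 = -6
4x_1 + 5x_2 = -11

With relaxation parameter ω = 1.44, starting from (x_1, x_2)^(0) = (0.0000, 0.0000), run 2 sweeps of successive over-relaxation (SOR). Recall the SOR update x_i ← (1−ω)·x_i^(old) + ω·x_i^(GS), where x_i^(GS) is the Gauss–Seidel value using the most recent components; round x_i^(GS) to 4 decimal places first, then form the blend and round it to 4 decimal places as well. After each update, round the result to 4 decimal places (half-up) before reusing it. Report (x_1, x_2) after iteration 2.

Iteration 1:
  x_1: GS value = (-6 - (-1)·0.0000) / (5) = -1.2000;  x_1 ← (1−ω)·0.0000 + ω·-1.2000 = -1.7280
  x_2: GS value = (-11 - (4)·-1.7280) / (5) = -0.8176;  x_2 ← (1−ω)·0.0000 + ω·-0.8176 = -1.1773
Iteration 2:
  x_1: GS value = (-6 - (-1)·-1.1773) / (5) = -1.4355;  x_1 ← (1−ω)·-1.7280 + ω·-1.4355 = -1.3068
  x_2: GS value = (-11 - (4)·-1.3068) / (5) = -1.1546;  x_2 ← (1−ω)·-1.1773 + ω·-1.1546 = -1.1446

(-1.3068, -1.1446)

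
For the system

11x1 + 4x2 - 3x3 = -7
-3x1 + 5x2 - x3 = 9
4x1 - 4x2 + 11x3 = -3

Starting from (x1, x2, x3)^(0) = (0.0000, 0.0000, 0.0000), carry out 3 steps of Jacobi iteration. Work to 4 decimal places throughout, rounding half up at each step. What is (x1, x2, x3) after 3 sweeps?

(-0.9650, 1.1035, 0.7196)

Iteration 1:
  x1 = (-7 - (4)·0.0000 - (-3)·0.0000) / (11) = -0.6364
  x2 = (9 - (-3)·0.0000 - (-1)·0.0000) / (5) = 1.8000
  x3 = (-3 - (4)·0.0000 - (-4)·0.0000) / (11) = -0.2727
Iteration 2:
  x1 = (-7 - (4)·1.8000 - (-3)·-0.2727) / (11) = -1.3653
  x2 = (9 - (-3)·-0.6364 - (-1)·-0.2727) / (5) = 1.3636
  x3 = (-3 - (4)·-0.6364 - (-4)·1.8000) / (11) = 0.6132
Iteration 3:
  x1 = (-7 - (4)·1.3636 - (-3)·0.6132) / (11) = -0.9650
  x2 = (9 - (-3)·-1.3653 - (-1)·0.6132) / (5) = 1.1035
  x3 = (-3 - (4)·-1.3653 - (-4)·1.3636) / (11) = 0.7196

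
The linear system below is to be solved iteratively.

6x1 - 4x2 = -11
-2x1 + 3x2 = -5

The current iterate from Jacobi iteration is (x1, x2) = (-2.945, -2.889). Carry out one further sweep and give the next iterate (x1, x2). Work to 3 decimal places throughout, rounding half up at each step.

One sweep:
  x1 = (-11 - (-4)·-2.889) / (6) = -3.759
  x2 = (-5 - (-2)·-2.945) / (3) = -3.630

(-3.759, -3.630)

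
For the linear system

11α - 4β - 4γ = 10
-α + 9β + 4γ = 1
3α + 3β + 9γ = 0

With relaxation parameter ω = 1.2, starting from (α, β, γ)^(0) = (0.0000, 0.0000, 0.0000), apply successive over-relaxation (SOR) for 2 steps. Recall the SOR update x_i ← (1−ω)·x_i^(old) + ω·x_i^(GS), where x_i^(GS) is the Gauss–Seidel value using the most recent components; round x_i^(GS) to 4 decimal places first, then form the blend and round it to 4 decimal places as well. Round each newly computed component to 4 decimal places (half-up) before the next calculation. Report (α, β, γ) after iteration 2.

(0.7553, 0.4704, -0.3807)

Iteration 1:
  α: GS value = (10 - (-4)·0.0000 - (-4)·0.0000) / (11) = 0.9091;  α ← (1−ω)·0.0000 + ω·0.9091 = 1.0909
  β: GS value = (1 - (-1)·1.0909 - (4)·0.0000) / (9) = 0.2323;  β ← (1−ω)·0.0000 + ω·0.2323 = 0.2788
  γ: GS value = (0 - (3)·1.0909 - (3)·0.2788) / (9) = -0.4566;  γ ← (1−ω)·0.0000 + ω·-0.4566 = -0.5479
Iteration 2:
  α: GS value = (10 - (-4)·0.2788 - (-4)·-0.5479) / (11) = 0.8112;  α ← (1−ω)·1.0909 + ω·0.8112 = 0.7553
  β: GS value = (1 - (-1)·0.7553 - (4)·-0.5479) / (9) = 0.4385;  β ← (1−ω)·0.2788 + ω·0.4385 = 0.4704
  γ: GS value = (0 - (3)·0.7553 - (3)·0.4704) / (9) = -0.4086;  γ ← (1−ω)·-0.5479 + ω·-0.4086 = -0.3807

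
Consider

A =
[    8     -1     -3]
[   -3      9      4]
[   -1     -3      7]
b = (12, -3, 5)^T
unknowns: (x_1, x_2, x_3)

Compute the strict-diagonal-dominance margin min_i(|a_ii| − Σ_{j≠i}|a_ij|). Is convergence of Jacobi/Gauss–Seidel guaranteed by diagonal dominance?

2

row 1: |8| − (1+3) = 4
row 2: |9| − (3+4) = 2
row 3: |7| − (1+3) = 3
minimum over rows = 2 → strictly diagonally dominant (convergence guaranteed)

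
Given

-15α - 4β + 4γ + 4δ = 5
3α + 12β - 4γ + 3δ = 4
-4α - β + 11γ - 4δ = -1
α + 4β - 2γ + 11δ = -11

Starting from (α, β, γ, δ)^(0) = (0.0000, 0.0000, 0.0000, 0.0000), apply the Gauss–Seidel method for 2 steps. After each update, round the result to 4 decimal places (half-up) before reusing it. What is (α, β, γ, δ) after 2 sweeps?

Iteration 1:
  α = (5 - (-4)·0.0000 - (4)·0.0000 - (4)·0.0000) / (-15) = -0.3333
  β = (4 - (3)·-0.3333 - (-4)·0.0000 - (3)·0.0000) / (12) = 0.4167
  γ = (-1 - (-4)·-0.3333 - (-1)·0.4167 - (-4)·0.0000) / (11) = -0.1742
  δ = (-11 - (1)·-0.3333 - (4)·0.4167 - (-2)·-0.1742) / (11) = -1.1529
Iteration 2:
  α = (5 - (-4)·0.4167 - (4)·-0.1742 - (4)·-1.1529) / (-15) = -0.7983
  β = (4 - (3)·-0.7983 - (-4)·-0.1742 - (3)·-1.1529) / (12) = 0.7631
  γ = (-1 - (-4)·-0.7983 - (-1)·0.7631 - (-4)·-1.1529) / (11) = -0.7311
  δ = (-11 - (1)·-0.7983 - (4)·0.7631 - (-2)·-0.7311) / (11) = -1.3378

(-0.7983, 0.7631, -0.7311, -1.3378)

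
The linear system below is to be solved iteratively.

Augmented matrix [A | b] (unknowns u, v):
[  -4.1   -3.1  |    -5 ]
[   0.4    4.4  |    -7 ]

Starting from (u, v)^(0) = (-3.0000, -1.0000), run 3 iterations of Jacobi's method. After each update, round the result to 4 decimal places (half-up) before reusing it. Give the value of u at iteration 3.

Iteration 1:
  u = (-5 - (-3.1)·-1.0000) / (-4.1) = 1.9756
  v = (-7 - (0.4)·-3.0000) / (4.4) = -1.3182
Iteration 2:
  u = (-5 - (-3.1)·-1.3182) / (-4.1) = 2.2162
  v = (-7 - (0.4)·1.9756) / (4.4) = -1.7705
Iteration 3:
  u = (-5 - (-3.1)·-1.7705) / (-4.1) = 2.5582
  v = (-7 - (0.4)·2.2162) / (4.4) = -1.7924

2.5582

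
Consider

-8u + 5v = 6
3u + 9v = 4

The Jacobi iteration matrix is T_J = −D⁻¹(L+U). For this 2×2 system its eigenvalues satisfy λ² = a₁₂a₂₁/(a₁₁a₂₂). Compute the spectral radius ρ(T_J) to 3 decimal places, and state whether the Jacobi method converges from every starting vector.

0.456

a₁₂a₂₁/(a₁₁a₂₂) = (5)·(3) / ((-8)·(9)) = -0.208333
ρ = √|-0.208333| = √0.208333 = 0.456
ρ < 1, so Jacobi converges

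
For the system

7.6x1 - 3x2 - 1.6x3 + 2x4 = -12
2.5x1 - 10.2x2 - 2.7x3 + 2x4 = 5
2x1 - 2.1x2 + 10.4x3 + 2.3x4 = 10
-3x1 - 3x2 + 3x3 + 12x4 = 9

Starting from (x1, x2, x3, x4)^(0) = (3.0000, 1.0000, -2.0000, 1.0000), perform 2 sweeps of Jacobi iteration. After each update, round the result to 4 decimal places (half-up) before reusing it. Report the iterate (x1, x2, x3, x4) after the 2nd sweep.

(-1.7110, -0.6037, 1.0192, 0.4342)

Iteration 1:
  x1 = (-12 - (-3)·1.0000 - (-1.6)·-2.0000 - (2)·1.0000) / (7.6) = -1.8684
  x2 = (5 - (2.5)·3.0000 - (-2.7)·-2.0000 - (2)·1.0000) / (-10.2) = 0.9706
  x3 = (10 - (2)·3.0000 - (-2.1)·1.0000 - (2.3)·1.0000) / (10.4) = 0.3654
  x4 = (9 - (-3)·3.0000 - (-3)·1.0000 - (3)·-2.0000) / (12) = 2.2500
Iteration 2:
  x1 = (-12 - (-3)·0.9706 - (-1.6)·0.3654 - (2)·2.2500) / (7.6) = -1.7110
  x2 = (5 - (2.5)·-1.8684 - (-2.7)·0.3654 - (2)·2.2500) / (-10.2) = -0.6037
  x3 = (10 - (2)·-1.8684 - (-2.1)·0.9706 - (2.3)·2.2500) / (10.4) = 1.0192
  x4 = (9 - (-3)·-1.8684 - (-3)·0.9706 - (3)·0.3654) / (12) = 0.4342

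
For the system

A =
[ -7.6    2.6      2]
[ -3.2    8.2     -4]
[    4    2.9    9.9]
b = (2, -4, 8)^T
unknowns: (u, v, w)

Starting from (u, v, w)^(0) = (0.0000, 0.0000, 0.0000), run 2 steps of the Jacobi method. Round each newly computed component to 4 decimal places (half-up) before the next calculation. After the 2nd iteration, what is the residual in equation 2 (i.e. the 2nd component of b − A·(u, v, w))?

Iteration 1:
  u = (2 - (2.6)·0.0000 - (2)·0.0000) / (-7.6) = -0.2632
  v = (-4 - (-3.2)·0.0000 - (-4)·0.0000) / (8.2) = -0.4878
  w = (8 - (4)·0.0000 - (2.9)·0.0000) / (9.9) = 0.8081
Iteration 2:
  u = (2 - (2.6)·-0.4878 - (2)·0.8081) / (-7.6) = -0.2174
  v = (-4 - (-3.2)·-0.2632 - (-4)·0.8081) / (8.2) = -0.1963
  w = (8 - (4)·-0.2632 - (2.9)·-0.4878) / (9.9) = 1.0573
Residual b − A·x = (-1.2565, 1.1432, -1.0284)

1.1432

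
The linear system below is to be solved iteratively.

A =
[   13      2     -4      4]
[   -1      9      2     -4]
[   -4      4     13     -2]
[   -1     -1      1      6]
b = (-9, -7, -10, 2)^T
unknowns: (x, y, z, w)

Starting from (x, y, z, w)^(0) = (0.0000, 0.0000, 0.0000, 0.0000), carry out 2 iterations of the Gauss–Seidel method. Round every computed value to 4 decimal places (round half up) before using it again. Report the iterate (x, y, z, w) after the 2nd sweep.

Iteration 1:
  x = (-9 - (2)·0.0000 - (-4)·0.0000 - (4)·0.0000) / (13) = -0.6923
  y = (-7 - (-1)·-0.6923 - (2)·0.0000 - (-4)·0.0000) / (9) = -0.8547
  z = (-10 - (-4)·-0.6923 - (4)·-0.8547 - (-2)·0.0000) / (13) = -0.7193
  w = (2 - (-1)·-0.6923 - (-1)·-0.8547 - (1)·-0.7193) / (6) = 0.1954
Iteration 2:
  x = (-9 - (2)·-0.8547 - (-4)·-0.7193 - (4)·0.1954) / (13) = -0.8423
  y = (-7 - (-1)·-0.8423 - (2)·-0.7193 - (-4)·0.1954) / (9) = -0.6247
  z = (-10 - (-4)·-0.8423 - (4)·-0.6247 - (-2)·0.1954) / (13) = -0.8061
  w = (2 - (-1)·-0.8423 - (-1)·-0.6247 - (1)·-0.8061) / (6) = 0.2232

(-0.8423, -0.6247, -0.8061, 0.2232)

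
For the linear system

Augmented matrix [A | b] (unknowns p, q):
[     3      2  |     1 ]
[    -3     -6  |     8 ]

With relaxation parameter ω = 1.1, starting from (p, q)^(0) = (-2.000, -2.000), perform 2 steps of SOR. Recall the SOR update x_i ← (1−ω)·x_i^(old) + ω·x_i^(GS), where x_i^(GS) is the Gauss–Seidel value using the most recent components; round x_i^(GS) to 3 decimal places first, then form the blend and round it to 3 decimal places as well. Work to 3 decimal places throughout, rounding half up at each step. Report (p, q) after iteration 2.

Iteration 1:
  p: GS value = (1 - (2)·-2.000) / (3) = 1.667;  p ← (1−ω)·-2.000 + ω·1.667 = 2.034
  q: GS value = (8 - (-3)·2.034) / (-6) = -2.350;  q ← (1−ω)·-2.000 + ω·-2.350 = -2.385
Iteration 2:
  p: GS value = (1 - (2)·-2.385) / (3) = 1.923;  p ← (1−ω)·2.034 + ω·1.923 = 1.912
  q: GS value = (8 - (-3)·1.912) / (-6) = -2.289;  q ← (1−ω)·-2.385 + ω·-2.289 = -2.279

(1.912, -2.279)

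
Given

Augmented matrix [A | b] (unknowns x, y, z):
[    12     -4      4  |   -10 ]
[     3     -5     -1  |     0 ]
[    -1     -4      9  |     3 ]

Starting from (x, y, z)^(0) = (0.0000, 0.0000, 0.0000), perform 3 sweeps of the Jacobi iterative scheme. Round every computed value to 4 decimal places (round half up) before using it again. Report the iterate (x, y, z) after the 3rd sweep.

(-1.1024, -0.6148, -0.0234)

Iteration 1:
  x = (-10 - (-4)·0.0000 - (4)·0.0000) / (12) = -0.8333
  y = (0 - (3)·0.0000 - (-1)·0.0000) / (-5) = 0.0000
  z = (3 - (-1)·0.0000 - (-4)·0.0000) / (9) = 0.3333
Iteration 2:
  x = (-10 - (-4)·0.0000 - (4)·0.3333) / (12) = -0.9444
  y = (0 - (3)·-0.8333 - (-1)·0.3333) / (-5) = -0.5666
  z = (3 - (-1)·-0.8333 - (-4)·0.0000) / (9) = 0.2407
Iteration 3:
  x = (-10 - (-4)·-0.5666 - (4)·0.2407) / (12) = -1.1024
  y = (0 - (3)·-0.9444 - (-1)·0.2407) / (-5) = -0.6148
  z = (3 - (-1)·-0.9444 - (-4)·-0.5666) / (9) = -0.0234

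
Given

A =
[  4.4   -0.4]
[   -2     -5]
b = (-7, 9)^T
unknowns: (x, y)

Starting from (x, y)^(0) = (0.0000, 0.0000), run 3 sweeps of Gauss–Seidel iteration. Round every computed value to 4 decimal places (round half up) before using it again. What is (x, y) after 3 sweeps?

Iteration 1:
  x = (-7 - (-0.4)·0.0000) / (4.4) = -1.5909
  y = (9 - (-2)·-1.5909) / (-5) = -1.1636
Iteration 2:
  x = (-7 - (-0.4)·-1.1636) / (4.4) = -1.6967
  y = (9 - (-2)·-1.6967) / (-5) = -1.1213
Iteration 3:
  x = (-7 - (-0.4)·-1.1213) / (4.4) = -1.6928
  y = (9 - (-2)·-1.6928) / (-5) = -1.1229

(-1.6928, -1.1229)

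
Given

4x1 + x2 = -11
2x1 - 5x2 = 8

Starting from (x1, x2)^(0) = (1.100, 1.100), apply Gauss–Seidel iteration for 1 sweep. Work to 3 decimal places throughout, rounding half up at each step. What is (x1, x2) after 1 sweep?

Iteration 1:
  x1 = (-11 - (1)·1.100) / (4) = -3.025
  x2 = (8 - (2)·-3.025) / (-5) = -2.810

(-3.025, -2.810)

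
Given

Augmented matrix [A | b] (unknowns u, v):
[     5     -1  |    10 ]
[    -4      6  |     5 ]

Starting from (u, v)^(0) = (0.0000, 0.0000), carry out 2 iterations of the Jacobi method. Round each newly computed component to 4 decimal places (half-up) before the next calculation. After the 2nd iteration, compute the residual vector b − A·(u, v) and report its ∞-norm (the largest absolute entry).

Iteration 1:
  u = (10 - (-1)·0.0000) / (5) = 2.0000
  v = (5 - (-4)·0.0000) / (6) = 0.8333
Iteration 2:
  u = (10 - (-1)·0.8333) / (5) = 2.1667
  v = (5 - (-4)·2.0000) / (6) = 2.1667
Residual b − A·x = (1.3332, 0.6666); ∞-norm = 1.3332

1.3332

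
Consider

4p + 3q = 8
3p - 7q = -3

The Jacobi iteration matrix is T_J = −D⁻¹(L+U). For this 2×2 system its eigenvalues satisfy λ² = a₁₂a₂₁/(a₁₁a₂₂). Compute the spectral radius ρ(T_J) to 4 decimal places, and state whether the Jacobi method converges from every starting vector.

a₁₂a₂₁/(a₁₁a₂₂) = (3)·(3) / ((4)·(-7)) = -0.321429
ρ = √|-0.321429| = √0.321429 = 0.5669
ρ < 1, so Jacobi converges

0.5669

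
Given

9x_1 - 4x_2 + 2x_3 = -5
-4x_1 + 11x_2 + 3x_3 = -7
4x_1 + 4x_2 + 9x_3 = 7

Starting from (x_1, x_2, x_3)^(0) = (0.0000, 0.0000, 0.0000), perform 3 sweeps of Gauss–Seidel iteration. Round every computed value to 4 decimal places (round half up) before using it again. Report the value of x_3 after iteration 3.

Iteration 1:
  x_1 = (-5 - (-4)·0.0000 - (2)·0.0000) / (9) = -0.5556
  x_2 = (-7 - (-4)·-0.5556 - (3)·0.0000) / (11) = -0.8384
  x_3 = (7 - (4)·-0.5556 - (4)·-0.8384) / (9) = 1.3973
Iteration 2:
  x_1 = (-5 - (-4)·-0.8384 - (2)·1.3973) / (9) = -1.2387
  x_2 = (-7 - (-4)·-1.2387 - (3)·1.3973) / (11) = -1.4679
  x_3 = (7 - (4)·-1.2387 - (4)·-1.4679) / (9) = 1.9807
Iteration 3:
  x_1 = (-5 - (-4)·-1.4679 - (2)·1.9807) / (9) = -1.6481
  x_2 = (-7 - (-4)·-1.6481 - (3)·1.9807) / (11) = -1.7759
  x_3 = (7 - (4)·-1.6481 - (4)·-1.7759) / (9) = 2.2996

2.2996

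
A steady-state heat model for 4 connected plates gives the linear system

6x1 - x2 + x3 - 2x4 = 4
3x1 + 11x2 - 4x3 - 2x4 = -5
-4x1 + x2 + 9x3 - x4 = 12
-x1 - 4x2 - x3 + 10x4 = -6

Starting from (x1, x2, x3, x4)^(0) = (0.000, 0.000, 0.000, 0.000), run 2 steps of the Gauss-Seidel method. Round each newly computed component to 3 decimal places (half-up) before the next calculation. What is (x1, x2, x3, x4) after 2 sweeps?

Iteration 1:
  x1 = (4 - (-1)·0.000 - (1)·0.000 - (-2)·0.000) / (6) = 0.667
  x2 = (-5 - (3)·0.667 - (-4)·0.000 - (-2)·0.000) / (11) = -0.636
  x3 = (12 - (-4)·0.667 - (1)·-0.636 - (-1)·0.000) / (9) = 1.700
  x4 = (-6 - (-1)·0.667 - (-4)·-0.636 - (-1)·1.700) / (10) = -0.618
Iteration 2:
  x1 = (4 - (-1)·-0.636 - (1)·1.700 - (-2)·-0.618) / (6) = 0.071
  x2 = (-5 - (3)·0.071 - (-4)·1.700 - (-2)·-0.618) / (11) = 0.032
  x3 = (12 - (-4)·0.071 - (1)·0.032 - (-1)·-0.618) / (9) = 1.293
  x4 = (-6 - (-1)·0.071 - (-4)·0.032 - (-1)·1.293) / (10) = -0.451

(0.071, 0.032, 1.293, -0.451)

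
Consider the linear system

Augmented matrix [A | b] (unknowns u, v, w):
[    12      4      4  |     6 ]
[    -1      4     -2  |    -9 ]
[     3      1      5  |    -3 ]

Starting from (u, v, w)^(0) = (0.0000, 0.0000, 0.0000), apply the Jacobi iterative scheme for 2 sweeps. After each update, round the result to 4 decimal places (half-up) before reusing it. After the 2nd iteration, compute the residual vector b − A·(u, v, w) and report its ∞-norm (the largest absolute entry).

2.6750

Iteration 1:
  u = (6 - (4)·0.0000 - (4)·0.0000) / (12) = 0.5000
  v = (-9 - (-1)·0.0000 - (-2)·0.0000) / (4) = -2.2500
  w = (-3 - (3)·0.0000 - (1)·0.0000) / (5) = -0.6000
Iteration 2:
  u = (6 - (4)·-2.2500 - (4)·-0.6000) / (12) = 1.4500
  v = (-9 - (-1)·0.5000 - (-2)·-0.6000) / (4) = -2.4250
  w = (-3 - (3)·0.5000 - (1)·-2.2500) / (5) = -0.4500
Residual b − A·x = (0.1000, 1.2500, -2.6750); ∞-norm = 2.6750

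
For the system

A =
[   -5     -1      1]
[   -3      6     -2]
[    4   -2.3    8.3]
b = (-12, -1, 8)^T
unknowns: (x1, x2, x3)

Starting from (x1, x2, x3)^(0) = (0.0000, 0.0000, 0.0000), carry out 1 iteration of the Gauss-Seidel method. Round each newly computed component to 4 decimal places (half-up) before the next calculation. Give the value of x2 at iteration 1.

1.0333

Iteration 1:
  x1 = (-12 - (-1)·0.0000 - (1)·0.0000) / (-5) = 2.4000
  x2 = (-1 - (-3)·2.4000 - (-2)·0.0000) / (6) = 1.0333
  x3 = (8 - (4)·2.4000 - (-2.3)·1.0333) / (8.3) = 0.0936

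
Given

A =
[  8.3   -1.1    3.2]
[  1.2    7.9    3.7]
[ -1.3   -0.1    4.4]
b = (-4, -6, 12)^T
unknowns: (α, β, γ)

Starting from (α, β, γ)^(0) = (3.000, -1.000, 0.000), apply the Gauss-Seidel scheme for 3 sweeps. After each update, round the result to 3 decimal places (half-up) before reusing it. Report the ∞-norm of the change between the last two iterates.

0.143

Iteration 1:
  α = (-4 - (-1.1)·-1.000 - (3.2)·0.000) / (8.3) = -0.614
  β = (-6 - (1.2)·-0.614 - (3.7)·0.000) / (7.9) = -0.666
  γ = (12 - (-1.3)·-0.614 - (-0.1)·-0.666) / (4.4) = 2.531
Iteration 2:
  α = (-4 - (-1.1)·-0.666 - (3.2)·2.531) / (8.3) = -1.546
  β = (-6 - (1.2)·-1.546 - (3.7)·2.531) / (7.9) = -1.710
  γ = (12 - (-1.3)·-1.546 - (-0.1)·-1.710) / (4.4) = 2.232
Iteration 3:
  α = (-4 - (-1.1)·-1.710 - (3.2)·2.232) / (8.3) = -1.569
  β = (-6 - (1.2)·-1.569 - (3.7)·2.232) / (7.9) = -1.567
  γ = (12 - (-1.3)·-1.569 - (-0.1)·-1.567) / (4.4) = 2.228
Change: (-0.023, 0.143, -0.004) → max |·| = 0.143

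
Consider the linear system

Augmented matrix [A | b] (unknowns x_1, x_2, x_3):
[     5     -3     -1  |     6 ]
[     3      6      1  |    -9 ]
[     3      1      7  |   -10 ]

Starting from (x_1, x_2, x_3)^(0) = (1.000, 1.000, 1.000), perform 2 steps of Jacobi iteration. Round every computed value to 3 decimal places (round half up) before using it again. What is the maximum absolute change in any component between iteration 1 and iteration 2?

Iteration 1:
  x_1 = (6 - (-3)·1.000 - (-1)·1.000) / (5) = 2.000
  x_2 = (-9 - (3)·1.000 - (1)·1.000) / (6) = -2.167
  x_3 = (-10 - (3)·1.000 - (1)·1.000) / (7) = -2.000
Iteration 2:
  x_1 = (6 - (-3)·-2.167 - (-1)·-2.000) / (5) = -0.500
  x_2 = (-9 - (3)·2.000 - (1)·-2.000) / (6) = -2.167
  x_3 = (-10 - (3)·2.000 - (1)·-2.167) / (7) = -1.976
Change: (-2.500, 0.000, 0.024) → max |·| = 2.500

2.500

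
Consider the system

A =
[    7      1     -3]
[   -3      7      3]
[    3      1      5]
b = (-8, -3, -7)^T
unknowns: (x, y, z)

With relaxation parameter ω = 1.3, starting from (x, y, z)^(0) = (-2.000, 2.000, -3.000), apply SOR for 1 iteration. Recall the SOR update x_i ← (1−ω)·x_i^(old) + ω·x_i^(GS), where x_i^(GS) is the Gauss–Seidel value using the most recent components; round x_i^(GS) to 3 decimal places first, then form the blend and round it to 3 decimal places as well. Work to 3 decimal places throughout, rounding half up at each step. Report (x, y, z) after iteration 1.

(-2.928, -1.117, 1.654)

Iteration 1:
  x: GS value = (-8 - (1)·2.000 - (-3)·-3.000) / (7) = -2.714;  x ← (1−ω)·-2.000 + ω·-2.714 = -2.928
  y: GS value = (-3 - (-3)·-2.928 - (3)·-3.000) / (7) = -0.398;  y ← (1−ω)·2.000 + ω·-0.398 = -1.117
  z: GS value = (-7 - (3)·-2.928 - (1)·-1.117) / (5) = 0.580;  z ← (1−ω)·-3.000 + ω·0.580 = 1.654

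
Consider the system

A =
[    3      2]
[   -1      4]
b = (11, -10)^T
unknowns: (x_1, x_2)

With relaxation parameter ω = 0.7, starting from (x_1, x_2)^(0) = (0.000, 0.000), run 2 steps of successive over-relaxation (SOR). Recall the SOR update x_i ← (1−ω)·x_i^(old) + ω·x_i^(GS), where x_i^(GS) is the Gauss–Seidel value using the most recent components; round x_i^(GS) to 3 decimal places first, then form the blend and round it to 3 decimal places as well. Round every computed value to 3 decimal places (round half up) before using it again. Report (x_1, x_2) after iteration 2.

(3.944, -1.450)

Iteration 1:
  x_1: GS value = (11 - (2)·0.000) / (3) = 3.667;  x_1 ← (1−ω)·0.000 + ω·3.667 = 2.567
  x_2: GS value = (-10 - (-1)·2.567) / (4) = -1.858;  x_2 ← (1−ω)·0.000 + ω·-1.858 = -1.301
Iteration 2:
  x_1: GS value = (11 - (2)·-1.301) / (3) = 4.534;  x_1 ← (1−ω)·2.567 + ω·4.534 = 3.944
  x_2: GS value = (-10 - (-1)·3.944) / (4) = -1.514;  x_2 ← (1−ω)·-1.301 + ω·-1.514 = -1.450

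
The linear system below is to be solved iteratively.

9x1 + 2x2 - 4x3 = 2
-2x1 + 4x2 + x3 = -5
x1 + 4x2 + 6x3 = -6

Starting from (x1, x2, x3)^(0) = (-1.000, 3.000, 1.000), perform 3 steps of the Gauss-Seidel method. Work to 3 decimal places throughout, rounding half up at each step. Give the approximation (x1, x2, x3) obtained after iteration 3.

Iteration 1:
  x1 = (2 - (2)·3.000 - (-4)·1.000) / (9) = 0.000
  x2 = (-5 - (-2)·0.000 - (1)·1.000) / (4) = -1.500
  x3 = (-6 - (1)·0.000 - (4)·-1.500) / (6) = 0.000
Iteration 2:
  x1 = (2 - (2)·-1.500 - (-4)·0.000) / (9) = 0.556
  x2 = (-5 - (-2)·0.556 - (1)·0.000) / (4) = -0.972
  x3 = (-6 - (1)·0.556 - (4)·-0.972) / (6) = -0.445
Iteration 3:
  x1 = (2 - (2)·-0.972 - (-4)·-0.445) / (9) = 0.240
  x2 = (-5 - (-2)·0.240 - (1)·-0.445) / (4) = -1.019
  x3 = (-6 - (1)·0.240 - (4)·-1.019) / (6) = -0.361

(0.240, -1.019, -0.361)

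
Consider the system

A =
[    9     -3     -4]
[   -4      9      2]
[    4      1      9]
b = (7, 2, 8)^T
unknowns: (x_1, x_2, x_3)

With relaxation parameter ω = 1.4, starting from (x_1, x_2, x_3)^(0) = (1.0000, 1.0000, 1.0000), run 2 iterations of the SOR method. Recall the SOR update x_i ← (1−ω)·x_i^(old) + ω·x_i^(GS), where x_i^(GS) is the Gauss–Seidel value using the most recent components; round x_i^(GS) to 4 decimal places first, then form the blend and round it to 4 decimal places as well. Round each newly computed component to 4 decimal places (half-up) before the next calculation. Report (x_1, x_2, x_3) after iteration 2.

(0.4761, 0.4405, 1.0283)

Iteration 1:
  x_1: GS value = (7 - (-3)·1.0000 - (-4)·1.0000) / (9) = 1.5556;  x_1 ← (1−ω)·1.0000 + ω·1.5556 = 1.7778
  x_2: GS value = (2 - (-4)·1.7778 - (2)·1.0000) / (9) = 0.7901;  x_2 ← (1−ω)·1.0000 + ω·0.7901 = 0.7061
  x_3: GS value = (8 - (4)·1.7778 - (1)·0.7061) / (9) = 0.0203;  x_3 ← (1−ω)·1.0000 + ω·0.0203 = -0.3716
Iteration 2:
  x_1: GS value = (7 - (-3)·0.7061 - (-4)·-0.3716) / (9) = 0.8480;  x_1 ← (1−ω)·1.7778 + ω·0.8480 = 0.4761
  x_2: GS value = (2 - (-4)·0.4761 - (2)·-0.3716) / (9) = 0.5164;  x_2 ← (1−ω)·0.7061 + ω·0.5164 = 0.4405
  x_3: GS value = (8 - (4)·0.4761 - (1)·0.4405) / (9) = 0.6283;  x_3 ← (1−ω)·-0.3716 + ω·0.6283 = 1.0283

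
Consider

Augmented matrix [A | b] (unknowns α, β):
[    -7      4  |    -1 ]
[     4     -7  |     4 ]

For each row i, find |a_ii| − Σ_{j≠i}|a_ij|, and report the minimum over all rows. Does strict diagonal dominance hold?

row 1: |-7| − (4) = 3
row 2: |-7| − (4) = 3
minimum over rows = 3 → strictly diagonally dominant (convergence guaranteed)

3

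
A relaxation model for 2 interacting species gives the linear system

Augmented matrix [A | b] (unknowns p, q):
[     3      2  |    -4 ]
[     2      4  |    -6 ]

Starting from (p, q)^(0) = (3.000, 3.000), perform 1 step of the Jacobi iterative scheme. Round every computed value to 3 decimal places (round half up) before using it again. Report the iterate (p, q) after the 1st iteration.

(-3.333, -3.000)

Iteration 1:
  p = (-4 - (2)·3.000) / (3) = -3.333
  q = (-6 - (2)·3.000) / (4) = -3.000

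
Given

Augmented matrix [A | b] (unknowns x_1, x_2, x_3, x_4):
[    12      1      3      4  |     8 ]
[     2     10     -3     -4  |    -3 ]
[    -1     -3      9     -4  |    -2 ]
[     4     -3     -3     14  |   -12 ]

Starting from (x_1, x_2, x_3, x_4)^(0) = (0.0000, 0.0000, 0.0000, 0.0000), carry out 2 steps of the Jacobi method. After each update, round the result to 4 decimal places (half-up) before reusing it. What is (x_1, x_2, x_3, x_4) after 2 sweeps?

(1.0329, -0.8428, -0.6291, -1.1595)

Iteration 1:
  x_1 = (8 - (1)·0.0000 - (3)·0.0000 - (4)·0.0000) / (12) = 0.6667
  x_2 = (-3 - (2)·0.0000 - (-3)·0.0000 - (-4)·0.0000) / (10) = -0.3000
  x_3 = (-2 - (-1)·0.0000 - (-3)·0.0000 - (-4)·0.0000) / (9) = -0.2222
  x_4 = (-12 - (4)·0.0000 - (-3)·0.0000 - (-3)·0.0000) / (14) = -0.8571
Iteration 2:
  x_1 = (8 - (1)·-0.3000 - (3)·-0.2222 - (4)·-0.8571) / (12) = 1.0329
  x_2 = (-3 - (2)·0.6667 - (-3)·-0.2222 - (-4)·-0.8571) / (10) = -0.8428
  x_3 = (-2 - (-1)·0.6667 - (-3)·-0.3000 - (-4)·-0.8571) / (9) = -0.6291
  x_4 = (-12 - (4)·0.6667 - (-3)·-0.3000 - (-3)·-0.2222) / (14) = -1.1595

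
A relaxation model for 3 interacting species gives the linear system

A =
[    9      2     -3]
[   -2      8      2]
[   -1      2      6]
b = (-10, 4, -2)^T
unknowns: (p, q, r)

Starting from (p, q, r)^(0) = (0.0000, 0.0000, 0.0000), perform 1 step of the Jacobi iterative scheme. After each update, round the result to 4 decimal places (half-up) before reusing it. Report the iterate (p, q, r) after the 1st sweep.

(-1.1111, 0.5000, -0.3333)

Iteration 1:
  p = (-10 - (2)·0.0000 - (-3)·0.0000) / (9) = -1.1111
  q = (4 - (-2)·0.0000 - (2)·0.0000) / (8) = 0.5000
  r = (-2 - (-1)·0.0000 - (2)·0.0000) / (6) = -0.3333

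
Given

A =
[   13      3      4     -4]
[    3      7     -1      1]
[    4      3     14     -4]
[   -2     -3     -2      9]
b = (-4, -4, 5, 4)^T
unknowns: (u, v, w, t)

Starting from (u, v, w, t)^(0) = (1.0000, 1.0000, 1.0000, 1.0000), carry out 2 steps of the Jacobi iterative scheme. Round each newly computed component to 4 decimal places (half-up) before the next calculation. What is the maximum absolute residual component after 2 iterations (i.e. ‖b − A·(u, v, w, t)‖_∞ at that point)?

Iteration 1:
  u = (-4 - (3)·1.0000 - (4)·1.0000 - (-4)·1.0000) / (13) = -0.5385
  v = (-4 - (3)·1.0000 - (-1)·1.0000 - (1)·1.0000) / (7) = -1.0000
  w = (5 - (4)·1.0000 - (3)·1.0000 - (-4)·1.0000) / (14) = 0.1429
  t = (4 - (-2)·1.0000 - (-3)·1.0000 - (-2)·1.0000) / (9) = 1.2222
Iteration 2:
  u = (-4 - (3)·-1.0000 - (4)·0.1429 - (-4)·1.2222) / (13) = 0.2552
  v = (-4 - (3)·-0.5385 - (-1)·0.1429 - (1)·1.2222) / (7) = -0.4948
  w = (5 - (4)·-0.5385 - (3)·-1.0000 - (-4)·1.2222) / (14) = 1.0745
  t = (4 - (-2)·-0.5385 - (-3)·-1.0000 - (-2)·0.1429) / (9) = 0.0232
Residual b − A·x = (-10.0384, -0.2507, -9.4866, 4.9662); ∞-norm = 10.0384

10.0384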